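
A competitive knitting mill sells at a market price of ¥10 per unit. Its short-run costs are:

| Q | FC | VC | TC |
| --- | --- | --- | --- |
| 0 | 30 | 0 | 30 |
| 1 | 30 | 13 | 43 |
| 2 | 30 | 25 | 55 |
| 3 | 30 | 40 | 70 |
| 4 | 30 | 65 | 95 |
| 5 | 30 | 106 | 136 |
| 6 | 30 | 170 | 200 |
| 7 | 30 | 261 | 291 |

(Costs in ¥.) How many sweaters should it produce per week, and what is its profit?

Compute π = P·Q − TC at each output: Q=0: -30; Q=1: -33; Q=2: -35; Q=3: -40; Q=4: -55; Q=5: -86; Q=6: -140; Q=7: -221.
Profit is highest at Q = 0. Equivalently, the lowest AVC in the table is 25/2 ≈ ¥12.50 at Q = 2, and P = ¥10 falls below it — price never covers variable cost, so the firm shuts down and loses only its fixed cost.

Q = 0 (shut down); profit = -¥30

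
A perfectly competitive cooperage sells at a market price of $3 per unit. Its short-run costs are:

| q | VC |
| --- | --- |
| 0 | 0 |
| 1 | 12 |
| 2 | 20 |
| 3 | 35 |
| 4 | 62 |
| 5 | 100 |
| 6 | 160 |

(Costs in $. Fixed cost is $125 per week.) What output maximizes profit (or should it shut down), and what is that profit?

Profit at each row (π = 3q − TC): q=0: -125; q=1: -134; q=2: -139; q=3: -151; q=4: -175; q=5: -210; q=6: -267.
Profit is highest at q = 0. Equivalently, the lowest AVC in the table is 20/2 ≈ $10 at q = 2, and P = $3 falls below it — price never covers variable cost, so the firm shuts down and loses only its fixed cost.

q = 0 (shut down); profit = -$125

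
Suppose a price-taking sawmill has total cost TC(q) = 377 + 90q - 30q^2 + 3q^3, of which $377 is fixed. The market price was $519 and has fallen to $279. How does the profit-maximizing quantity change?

Output falls from 11 to 9

AVC = 90 - 30q + 3q^2, minimized at q = 5 where min AVC = $15. MC = 90 - 60q + 9q^2.
At P = $519 ≥ min AVC, set P = MC on the rising branch: q = 11.
At P = $279 ≥ min AVC, set P = MC: q = 9. The firm stays open but cuts output.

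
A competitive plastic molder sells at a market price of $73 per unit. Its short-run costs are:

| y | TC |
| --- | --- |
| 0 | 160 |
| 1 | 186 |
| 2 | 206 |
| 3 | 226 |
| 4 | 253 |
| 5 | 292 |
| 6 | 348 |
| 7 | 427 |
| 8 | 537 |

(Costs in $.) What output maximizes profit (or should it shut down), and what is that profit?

y = 6; profit = $90

Profit at each row (π = 73y − TC): y=0: -160; y=1: -113; y=2: -60; y=3: -7; y=4: 39; y=5: 73; y=6: 90; y=7: 84; y=8: 47.
Profit is maximized at y = 6. AVC there is 188/6 = $31.33 ≤ P, so producing beats shutting down (which would give -$160).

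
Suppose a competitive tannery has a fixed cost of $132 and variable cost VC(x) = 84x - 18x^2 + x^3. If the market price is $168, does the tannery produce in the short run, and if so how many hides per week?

From TC, MC = TC'(x) = 84 - 36x + 3x^2 and AVC = VC/x = 84 - 18x + x^2.
AVC is minimized where dAVC/dx = -18 + 2x = 0, at x = 9; min AVC = 84 - 18·9 + 9^2 = $3.
Because $168 ≥ $3, revenue can cover variable cost; the firm operates.
Solving P = MC: -84 - 36x + 3x^2 = 0 ⇒ x = -2 or 14. On the upward-sloping branch, x* = 14.
Check: AVC at x = 14 is $28 ≤ P, so revenue covers variable cost.
Profit = P·x − TC = 168·14 − 524 = $1828.

Produce at x = 14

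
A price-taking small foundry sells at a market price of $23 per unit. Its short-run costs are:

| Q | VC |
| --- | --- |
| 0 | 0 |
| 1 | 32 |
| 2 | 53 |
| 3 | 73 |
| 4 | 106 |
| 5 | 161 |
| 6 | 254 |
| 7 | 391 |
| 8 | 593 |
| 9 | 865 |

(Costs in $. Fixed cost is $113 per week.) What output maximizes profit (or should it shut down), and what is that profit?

Q = 0 (shut down); profit = -$113

Profit at each row (π = 23Q − TC): Q=0: -113; Q=1: -122; Q=2: -120; Q=3: -117; Q=4: -127; Q=5: -159; Q=6: -229; Q=7: -343; Q=8: -522; Q=9: -771.
Profit is highest at Q = 0. Equivalently, the lowest AVC in the table is 73/3 ≈ $24.33 at Q = 3, and P = $23 falls below it — price never covers variable cost, so the firm shuts down and loses only its fixed cost.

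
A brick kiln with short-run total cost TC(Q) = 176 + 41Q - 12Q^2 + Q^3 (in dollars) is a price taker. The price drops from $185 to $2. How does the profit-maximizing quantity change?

AVC = 41 - 12Q + Q^2, minimized at Q = 6 where min AVC = $5. MC = 41 - 24Q + 3Q^2.
At P = $185 ≥ min AVC, set P = MC on the rising branch: Q = 12.
At P = $2 < min AVC = $5, price no longer covers variable cost at any output, so the firm shuts down: Q = 0.

Output falls from 12 to 0 (the firm shuts down)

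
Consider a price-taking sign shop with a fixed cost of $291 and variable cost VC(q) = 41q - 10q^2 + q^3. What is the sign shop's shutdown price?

$16 per unit

Short-run supply begins at min AVC. From VC = 41q - 10q^2 + q^3, AVC = 41 - 10q + q^2.
At the minimum of AVC, MC = AVC. MC = 41 - 20q + 3q^2; setting MC = AVC gives 2q^2 - 10q = 0, so q = 5. min AVC = 16.
For P < $16 the firm produces nothing.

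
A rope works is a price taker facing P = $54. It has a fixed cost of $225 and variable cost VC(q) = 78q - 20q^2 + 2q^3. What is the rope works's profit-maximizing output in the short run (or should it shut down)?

Variable cost is VC = 78q - 20q^2 + 2q^3, so AVC = VC/q = 78 - 20q + 2q^2 and MC = dTC/dq = 78 - 40q + 6q^2.
AVC is minimized where dAVC/dq = -20 + 4q = 0, at q = 5; min AVC = 78 - 20·5 + 2·5^2 = $28.
Since P = $54 ≥ min AVC = $28, price covers variable cost and the firm should produce.
Set P = MC: 54 = 78 - 40q + 6q^2 → 24 - 40q + 6q^2 = 0. The roots are q = 2/3 and q = 6; the profit-maximizing output is on the rising part of MC, so q* = 6.
Check: AVC at q = 6 is $30 ≤ P, so revenue covers variable cost.
Profit = P·q − TC = 54·6 − 405 = -$81, a loss, but smaller than the $225 fixed cost the firm would lose by shutting down.

Produce at q = 6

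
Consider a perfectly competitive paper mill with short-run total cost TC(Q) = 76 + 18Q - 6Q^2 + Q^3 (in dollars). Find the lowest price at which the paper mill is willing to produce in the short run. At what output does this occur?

The shutdown price is the minimum of AVC. VC = 18Q - 6Q^2 + Q^3, so AVC = 18 - 6Q + Q^2.
dAVC/dQ = -6 + 2Q = 0 gives Q = 3. min AVC = 18 - 6·3 + 3^2 = 9.
The firm shuts down for any P below $9.

$9 per unit, at Q = 3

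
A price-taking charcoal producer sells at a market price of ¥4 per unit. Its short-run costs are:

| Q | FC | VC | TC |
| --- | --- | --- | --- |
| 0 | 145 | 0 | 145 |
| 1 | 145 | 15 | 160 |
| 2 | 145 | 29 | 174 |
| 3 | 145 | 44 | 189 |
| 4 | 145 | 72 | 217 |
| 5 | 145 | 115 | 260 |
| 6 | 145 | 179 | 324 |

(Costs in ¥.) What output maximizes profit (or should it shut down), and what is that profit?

Profit at each row (π = 4Q − TC): Q=0: -145; Q=1: -156; Q=2: -166; Q=3: -177; Q=4: -201; Q=5: -240; Q=6: -300.
Profit is highest at Q = 0. Equivalently, the lowest AVC in the table is 29/2 ≈ ¥14.50 at Q = 2, and P = ¥4 falls below it — price never covers variable cost, so the firm shuts down and loses only its fixed cost.

Q = 0 (shut down); profit = -¥145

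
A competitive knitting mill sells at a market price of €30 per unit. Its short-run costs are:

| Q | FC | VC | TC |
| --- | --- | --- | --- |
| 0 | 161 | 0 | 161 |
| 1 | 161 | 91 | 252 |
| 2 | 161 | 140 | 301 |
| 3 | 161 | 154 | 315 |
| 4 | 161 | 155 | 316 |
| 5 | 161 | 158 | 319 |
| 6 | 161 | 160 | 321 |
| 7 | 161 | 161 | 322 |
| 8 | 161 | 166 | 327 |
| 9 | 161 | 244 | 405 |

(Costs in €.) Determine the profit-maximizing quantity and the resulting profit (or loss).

Compute π = P·Q − TC at each output: Q=0: -161; Q=1: -222; Q=2: -241; Q=3: -225; Q=4: -196; Q=5: -169; Q=6: -141; Q=7: -112; Q=8: -87; Q=9: -135.
Profit is maximized at Q = 8. AVC there is 166/8 = €20.75 ≤ P, so producing beats shutting down (which would give -€161).

Q = 8; profit = -€87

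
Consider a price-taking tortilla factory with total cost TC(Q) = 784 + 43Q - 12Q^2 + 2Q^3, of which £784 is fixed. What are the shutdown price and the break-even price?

Shutdown price = £25; break-even price = £169

Shutdown price = min AVC. AVC = 43 - 12Q + 2Q^2, with vertex at Q = 3 and minimum £25.
ATC = 784/Q + 43 - 12Q + 2Q^2. Setting dATC/dQ = −784/Q^2 − 12 + 4Q = 0 gives Q = 7 (since 4·7^3 − 12·7^2 = 784).
min ATC = 784/7 + 43 − 12·7 + 2·7^2 = £169. That is the break-even price.
Between these two prices the firm operates at a loss; above £169 it earns a profit.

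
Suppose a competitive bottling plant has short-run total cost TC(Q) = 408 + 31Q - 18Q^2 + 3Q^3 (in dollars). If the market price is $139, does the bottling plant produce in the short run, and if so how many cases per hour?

Strip out fixed cost: VC = 31Q - 18Q^2 + 3Q^3. Then AVC = 31 - 18Q + 3Q^2 and MC = 31 - 36Q + 9Q^2.
AVC is minimized where dAVC/dQ = -18 + 6Q = 0, at Q = 3; min AVC = 31 - 18·3 + 3·3^2 = $4.
Since P = $139 ≥ min AVC = $4, price covers variable cost and the firm should produce.
Solving P = MC: -108 - 36Q + 9Q^2 = 0 ⇒ Q = -2 or 6. On the upward-sloping branch, Q* = 6.
Check: AVC at Q = 6 is $31 ≤ P, so revenue covers variable cost.
Profit = P·Q − TC = 139·6 − 594 = $240.

Produce at Q = 6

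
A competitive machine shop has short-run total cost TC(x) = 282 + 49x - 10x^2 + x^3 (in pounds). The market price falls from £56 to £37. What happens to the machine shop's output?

MC = 49 - 20x + 3x^2; the shutdown threshold is min AVC = £24 (at x = 5).
With P = £56 above the shutdown price, P = MC gives x = 7.
At P = £37 ≥ min AVC, set P = MC: x = 6. The firm stays open but cuts output.

Output falls from 7 to 6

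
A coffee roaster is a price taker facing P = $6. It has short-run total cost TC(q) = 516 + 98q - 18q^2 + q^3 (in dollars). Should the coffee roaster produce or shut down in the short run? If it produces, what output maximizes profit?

Strip out fixed cost: VC = 98q - 18q^2 + q^3. Then AVC = 98 - 18q + q^2 and MC = 98 - 36q + 3q^2.
AVC hits its minimum where MC = AVC, at q = 9, giving min AVC = 98 - 18·9 + 9^2 = $17.
Since P = $6 < min AVC = $17, price fails to cover variable cost at any output.
Best response: produce nothing and absorb the $516 fixed cost.

Shut down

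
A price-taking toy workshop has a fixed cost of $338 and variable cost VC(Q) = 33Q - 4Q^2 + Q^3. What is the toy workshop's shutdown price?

$29 per unit

The shutdown price is the minimum of AVC. VC = 33Q - 4Q^2 + Q^3, so AVC = 33 - 4Q + Q^2.
dAVC/dQ = -4 + 2Q = 0 gives Q = 2. min AVC = 33 - 4·2 + 2^2 = 29.
For P < $29 the firm produces nothing.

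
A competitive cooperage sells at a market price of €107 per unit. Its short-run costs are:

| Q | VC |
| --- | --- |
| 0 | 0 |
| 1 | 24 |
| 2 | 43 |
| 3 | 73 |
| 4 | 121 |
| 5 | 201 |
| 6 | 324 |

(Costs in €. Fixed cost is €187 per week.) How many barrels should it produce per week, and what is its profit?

Compute π = P·Q − TC at each output: Q=0: -187; Q=1: -104; Q=2: -16; Q=3: 61; Q=4: 120; Q=5: 147; Q=6: 131.
Profit is maximized at Q = 5. AVC there is 201/5 = €40.20 ≤ P, so producing beats shutting down (which would give -€187).

Q = 5; profit = €147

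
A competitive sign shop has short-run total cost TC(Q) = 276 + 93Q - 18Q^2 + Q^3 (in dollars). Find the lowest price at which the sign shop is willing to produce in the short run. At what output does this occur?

$12 per unit, at Q = 9

The firm shuts down when price falls below the minimum of average variable cost. AVC = VC/Q = 93 - 18Q + Q^2.
dAVC/dQ = -18 + 2Q = 0 gives Q = 9. min AVC = 93 - 18·9 + 9^2 = 12.
The firm shuts down for any P below $12.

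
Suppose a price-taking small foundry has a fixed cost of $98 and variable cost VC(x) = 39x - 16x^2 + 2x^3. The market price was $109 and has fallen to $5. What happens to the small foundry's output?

AVC = 39 - 16x + 2x^2, minimized at x = 4 where min AVC = $7. MC = 39 - 32x + 6x^2.
At P = $109 ≥ min AVC, set P = MC on the rising branch: x = 7.
At P = $5 < min AVC = $7, price no longer covers variable cost at any output, so the firm shuts down: x = 0.

Output falls from 7 to 0 (the firm shuts down)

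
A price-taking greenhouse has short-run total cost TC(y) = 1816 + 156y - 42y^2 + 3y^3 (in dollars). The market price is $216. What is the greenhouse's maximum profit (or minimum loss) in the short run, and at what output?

AVC = 156 - 42y + 3y^2 has its minimum $9 at y = 7; price $216 clears that bar, so the firm operates.
With MC = 156 - 84y + 9y^2, P = MC on the upward-sloping part at y* = 10.
TR = 216·10 = 2160. TC = 1816 + 360 = 2176. Profit = 2160 − 2176 = -$16.
Shutting down would mean losing the fixed cost of $1816, so operating at a loss of $16 is better by $1800.

Profit = -$16 at y = 10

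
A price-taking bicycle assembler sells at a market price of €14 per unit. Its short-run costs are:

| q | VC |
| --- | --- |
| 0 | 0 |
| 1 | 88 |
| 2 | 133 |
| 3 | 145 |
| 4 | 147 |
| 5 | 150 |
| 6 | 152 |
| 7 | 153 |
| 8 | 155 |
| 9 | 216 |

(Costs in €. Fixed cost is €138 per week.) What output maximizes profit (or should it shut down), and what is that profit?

q = 0 (shut down); profit = -€138

Profit at each row (π = 14q − TC): q=0: -138; q=1: -212; q=2: -243; q=3: -241; q=4: -229; q=5: -218; q=6: -206; q=7: -193; q=8: -181; q=9: -228.
Profit is highest at q = 0. Equivalently, the lowest AVC in the table is 155/8 ≈ €19.38 at q = 8, and P = €14 falls below it — price never covers variable cost, so the firm shuts down and loses only its fixed cost.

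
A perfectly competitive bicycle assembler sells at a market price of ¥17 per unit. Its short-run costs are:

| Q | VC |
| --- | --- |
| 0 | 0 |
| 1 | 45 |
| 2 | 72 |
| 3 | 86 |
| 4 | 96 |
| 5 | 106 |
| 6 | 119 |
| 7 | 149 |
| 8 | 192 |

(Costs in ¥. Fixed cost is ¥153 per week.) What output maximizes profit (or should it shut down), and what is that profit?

Tabulate TR − TC: Q=0: -153; Q=1: -181; Q=2: -191; Q=3: -188; Q=4: -181; Q=5: -174; Q=6: -170; Q=7: -183; Q=8: -209.
Profit is highest at Q = 0. Equivalently, the lowest AVC in the table is 119/6 ≈ ¥19.83 at Q = 6, and P = ¥17 falls below it — price never covers variable cost, so the firm shuts down and loses only its fixed cost.

Q = 0 (shut down); profit = -¥153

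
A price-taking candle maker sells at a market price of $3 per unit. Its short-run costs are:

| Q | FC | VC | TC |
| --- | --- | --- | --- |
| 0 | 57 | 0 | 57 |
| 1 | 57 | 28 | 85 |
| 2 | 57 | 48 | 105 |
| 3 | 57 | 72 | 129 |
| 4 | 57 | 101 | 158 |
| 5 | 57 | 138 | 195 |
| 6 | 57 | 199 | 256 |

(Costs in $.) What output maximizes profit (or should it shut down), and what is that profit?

Compute π = P·Q − TC at each output: Q=0: -57; Q=1: -82; Q=2: -99; Q=3: -120; Q=4: -146; Q=5: -180; Q=6: -238.
Profit is highest at Q = 0. Equivalently, the lowest AVC in the table is 48/2 ≈ $24 at Q = 2, and P = $3 falls below it — price never covers variable cost, so the firm shuts down and loses only its fixed cost.

Q = 0 (shut down); profit = -$57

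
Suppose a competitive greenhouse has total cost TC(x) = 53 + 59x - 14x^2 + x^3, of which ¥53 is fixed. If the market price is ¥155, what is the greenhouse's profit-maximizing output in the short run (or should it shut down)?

Produce at x = 12

Variable cost is VC = 59x - 14x^2 + x^3, so AVC = VC/x = 59 - 14x + x^2 and MC = dTC/dx = 59 - 28x + 3x^2.
AVC hits its minimum where MC = AVC, at x = 7, giving min AVC = 59 - 14·7 + 7^2 = ¥10.
P = ¥155 exceeds min AVC = ¥10, so the firm stays open.
Set P = MC: 155 = 59 - 28x + 3x^2 → -96 - 28x + 3x^2 = 0. The roots are x = -8/3 and x = 12; the profit-maximizing output is on the rising part of MC, so x* = 12.
Check: AVC at x = 12 is ¥35 ≤ P, so revenue covers variable cost.
Profit = P·x − TC = 155·12 − 473 = ¥1387.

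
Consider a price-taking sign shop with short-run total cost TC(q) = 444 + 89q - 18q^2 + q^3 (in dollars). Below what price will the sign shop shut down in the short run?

Short-run supply begins at min AVC. From VC = 89q - 18q^2 + q^3, AVC = 89 - 18q + q^2.
dAVC/dq = -18 + 2q = 0 gives q = 9. min AVC = 89 - 18·9 + 9^2 = 8.
The firm shuts down for any P below $8.

$8 per unit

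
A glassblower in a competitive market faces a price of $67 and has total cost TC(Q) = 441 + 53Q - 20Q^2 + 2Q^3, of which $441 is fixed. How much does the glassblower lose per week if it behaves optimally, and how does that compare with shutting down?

Profit = -$49 at Q = 7

AVC = 53 - 20Q + 2Q^2; min AVC = $3 at Q = 5. Since P = $67 ≥ min AVC, the firm produces.
MC = 53 - 40Q + 6Q^2. Setting P = MC and taking the root on the rising branch gives Q* = 7.
TR = 67·7 = 469. TC = 441 + 77 = 518. Profit = 469 − 518 = -$49.
Shutting down would mean losing the fixed cost of $441, so operating at a loss of $49 is better by $392.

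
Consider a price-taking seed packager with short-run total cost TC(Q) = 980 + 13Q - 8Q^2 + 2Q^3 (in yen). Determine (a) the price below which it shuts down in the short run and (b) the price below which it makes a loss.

Shutdown price = ¥5; break-even price = ¥195

Shutdown price = min AVC. AVC = 13 - 8Q + 2Q^2, with vertex at Q = 2 and minimum ¥5.
ATC = 980/Q + 13 - 8Q + 2Q^2. Setting dATC/dQ = −980/Q^2 − 8 + 4Q = 0 gives Q = 7 (since 4·7^3 − 8·7^2 = 980).
min ATC = 980/7 + 13 − 8·7 + 2·7^2 = ¥195. That is the break-even price.
Between these two prices the firm operates at a loss; above ¥195 it earns a profit.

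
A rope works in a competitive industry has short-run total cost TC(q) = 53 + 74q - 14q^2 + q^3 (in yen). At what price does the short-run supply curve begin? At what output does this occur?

The shutdown price is the minimum of AVC. VC = 74q - 14q^2 + q^3, so AVC = 74 - 14q + q^2.
At the minimum of AVC, MC = AVC. MC = 74 - 28q + 3q^2; setting MC = AVC gives 2q^2 - 14q = 0, so q = 7. min AVC = 25.
So the shutdown price is ¥25.

¥25 per unit, at q = 7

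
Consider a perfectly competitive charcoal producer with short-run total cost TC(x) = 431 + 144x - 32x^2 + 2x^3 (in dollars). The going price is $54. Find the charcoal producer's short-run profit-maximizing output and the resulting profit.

Profit = -$107 at x = 9

AVC = 144 - 32x + 2x^2; min AVC = $16 at x = 8. Since P = $54 ≥ min AVC, the firm produces.
MC = 144 - 64x + 6x^2. Setting P = MC and taking the root on the rising branch gives x* = 9.
TR = 54·9 = 486. TC = 431 + 162 = 593. Profit = 486 − 593 = -$107.
By producing, the firm covers all variable cost plus $324 of fixed cost; shutting down would lose the full $431.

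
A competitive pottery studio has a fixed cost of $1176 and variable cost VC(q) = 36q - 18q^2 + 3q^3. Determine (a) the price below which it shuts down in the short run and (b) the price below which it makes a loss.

AVC = 36 - 18q + 3q^2; minimized at q = 3, giving min AVC = $9. That is the shutdown price.
ATC = 1176/q + 36 - 18q + 3q^2. Setting dATC/dq = −1176/q^2 − 18 + 6q = 0 gives q = 7 (since 6·7^3 − 18·7^2 = 1176).
min ATC = 1176/7 + 36 − 18·7 + 3·7^2 = $225. That is the break-even price.
For $9 ≤ P < $225 the firm produces at a loss; below $9 it shuts down.

Shutdown price = $9; break-even price = $225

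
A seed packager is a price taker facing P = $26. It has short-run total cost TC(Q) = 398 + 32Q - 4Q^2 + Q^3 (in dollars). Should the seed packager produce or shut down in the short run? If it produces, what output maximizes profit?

Shut down

Variable cost is VC = 32Q - 4Q^2 + Q^3, so AVC = VC/Q = 32 - 4Q + Q^2 and MC = dTC/dQ = 32 - 8Q + 3Q^2.
AVC hits its minimum where MC = AVC, at Q = 2, giving min AVC = 32 - 4·2 + 2^2 = $28.
With P < min AVC ($26 < $28), every unit sold adds to the loss.
The firm minimizes its loss by shutting down and losing only its fixed cost of $398.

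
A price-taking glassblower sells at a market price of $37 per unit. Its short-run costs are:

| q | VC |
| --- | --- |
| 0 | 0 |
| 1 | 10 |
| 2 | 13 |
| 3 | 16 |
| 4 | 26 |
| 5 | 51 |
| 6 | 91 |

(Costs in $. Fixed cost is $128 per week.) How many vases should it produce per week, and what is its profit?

Tabulate TR − TC: q=0: -128; q=1: -101; q=2: -67; q=3: -33; q=4: -6; q=5: 6; q=6: 3.
Profit is maximized at q = 5. AVC there is 51/5 = $10.20 ≤ P, so producing beats shutting down (which would give -$128).

q = 5; profit = $6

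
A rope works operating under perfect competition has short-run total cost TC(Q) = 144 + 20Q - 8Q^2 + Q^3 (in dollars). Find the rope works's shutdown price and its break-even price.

Shutdown price = $4; break-even price = $32

AVC = 20 - 8Q + Q^2; minimized at Q = 4, giving min AVC = $4. That is the shutdown price.
ATC = 144/Q + 20 - 8Q + Q^2. Setting dATC/dQ = −144/Q^2 − 8 + 2Q = 0 gives Q = 6 (since 2·6^3 − 8·6^2 = 144).
min ATC = 144/6 + 20 − 8·6 + 6^2 = $32. That is the break-even price.
For $4 ≤ P < $32 the firm produces at a loss; below $4 it shuts down.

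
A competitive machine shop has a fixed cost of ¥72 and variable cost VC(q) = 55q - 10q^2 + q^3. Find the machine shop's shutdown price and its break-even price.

Shutdown price = ¥30; break-even price = ¥43

Shutdown price = min AVC. AVC = 55 - 10q + q^2, with vertex at q = 5 and minimum ¥30.
ATC = 72/q + 55 - 10q + q^2. Setting dATC/dq = −72/q^2 − 10 + 2q = 0 gives q = 6 (since 2·6^3 − 10·6^2 = 72).
min ATC = 72/6 + 55 − 10·6 + 6^2 = ¥43. That is the break-even price.
For ¥30 ≤ P < ¥43 the firm produces at a loss; below ¥30 it shuts down.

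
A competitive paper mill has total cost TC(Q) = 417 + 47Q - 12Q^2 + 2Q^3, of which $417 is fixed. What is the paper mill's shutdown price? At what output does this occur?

The shutdown price is the minimum of AVC. VC = 47Q - 12Q^2 + 2Q^3, so AVC = 47 - 12Q + 2Q^2.
At the minimum of AVC, MC = AVC. MC = 47 - 24Q + 6Q^2; setting MC = AVC gives 4Q^2 - 12Q = 0, so Q = 3. min AVC = 29.
For P < $29 the firm produces nothing.

$29 per unit, at Q = 3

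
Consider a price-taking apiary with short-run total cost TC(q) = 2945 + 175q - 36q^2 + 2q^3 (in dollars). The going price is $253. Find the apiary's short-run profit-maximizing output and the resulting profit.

Profit = -$241 at q = 13

AVC = 175 - 36q + 2q^2; min AVC = $13 at q = 9. Since P = $253 ≥ min AVC, the firm produces.
With MC = 175 - 72q + 6q^2, P = MC on the upward-sloping part at q* = 13.
TR = 253·13 = 3289. TC = 2945 + 585 = 3530. Profit = 3289 − 3530 = -$241.
Shutting down would mean losing the fixed cost of $2945, so operating at a loss of $241 is better by $2704.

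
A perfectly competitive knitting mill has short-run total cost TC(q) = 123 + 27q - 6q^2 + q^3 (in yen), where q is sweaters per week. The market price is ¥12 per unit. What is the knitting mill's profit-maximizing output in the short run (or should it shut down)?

Shut down

Strip out fixed cost: VC = 27q - 6q^2 + q^3. Then AVC = 27 - 6q + q^2 and MC = 27 - 12q + 3q^2.
AVC is minimized where dAVC/dq = -6 + 2q = 0, at q = 3; min AVC = 27 - 6·3 + 3^2 = ¥18.
With P < min AVC (¥12 < ¥18), every unit sold adds to the loss.
Shutting down limits the loss to fixed cost, ¥123.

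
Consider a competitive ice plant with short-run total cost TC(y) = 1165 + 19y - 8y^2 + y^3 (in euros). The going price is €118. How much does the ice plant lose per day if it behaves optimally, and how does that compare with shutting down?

Profit = -€355 at y = 9

AVC = 19 - 8y + y^2 has its minimum €3 at y = 4; price €118 clears that bar, so the firm operates.
MC = 19 - 16y + 3y^2. Setting P = MC and taking the root on the rising branch gives y* = 9.
TR = 118·9 = 1062. TC = 1165 + 252 = 1417. Profit = 1062 − 1417 = -€355.
Shutting down would mean losing the fixed cost of €1165, so operating at a loss of €355 is better by €810.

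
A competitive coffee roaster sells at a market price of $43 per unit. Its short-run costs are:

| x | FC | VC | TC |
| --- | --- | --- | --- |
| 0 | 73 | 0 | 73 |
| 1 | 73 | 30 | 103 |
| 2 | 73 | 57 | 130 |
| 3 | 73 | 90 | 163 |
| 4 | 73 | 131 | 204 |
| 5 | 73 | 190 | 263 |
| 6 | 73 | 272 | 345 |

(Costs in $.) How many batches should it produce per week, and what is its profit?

x = 4; profit = -$32

Compute π = P·x − TC at each output: x=0: -73; x=1: -60; x=2: -44; x=3: -34; x=4: -32; x=5: -48; x=6: -87.
Profit is maximized at x = 4. AVC there is 131/4 = $32.75 ≤ P, so producing beats shutting down (which would give -$73).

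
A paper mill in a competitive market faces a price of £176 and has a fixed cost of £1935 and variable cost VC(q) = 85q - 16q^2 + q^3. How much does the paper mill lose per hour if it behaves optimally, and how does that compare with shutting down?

AVC = 85 - 16q + q^2; min AVC = £21 at q = 8. Since P = £176 ≥ min AVC, the firm produces.
With MC = 85 - 32q + 3q^2, P = MC on the upward-sloping part at q* = 13.
TR = 176·13 = 2288. TC = 1935 + 598 = 2533. Profit = 2288 − 2533 = -£245.
That loss of £245 beats the £1935 the firm would lose by shutting down; producing recovers £1690 of fixed cost.

Profit = -£245 at q = 13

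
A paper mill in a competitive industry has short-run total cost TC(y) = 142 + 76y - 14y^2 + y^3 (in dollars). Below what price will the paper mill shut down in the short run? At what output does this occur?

$27 per unit, at y = 7

Short-run supply begins at min AVC. From VC = 76y - 14y^2 + y^3, AVC = 76 - 14y + y^2.
dAVC/dy = -14 + 2y = 0 gives y = 7. min AVC = 76 - 14·7 + 7^2 = 27.
For P < $27 the firm produces nothing.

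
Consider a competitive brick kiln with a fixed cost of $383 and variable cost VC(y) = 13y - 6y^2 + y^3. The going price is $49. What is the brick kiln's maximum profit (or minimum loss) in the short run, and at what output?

Profit = -$167 at y = 6

AVC = 13 - 6y + y^2 has its minimum $4 at y = 3; price $49 clears that bar, so the firm operates.
With MC = 13 - 12y + 3y^2, P = MC on the upward-sloping part at y* = 6.
TR = 49·6 = 294. TC = 383 + 78 = 461. Profit = 294 − 461 = -$167.
Shutting down would mean losing the fixed cost of $383, so operating at a loss of $167 is better by $216.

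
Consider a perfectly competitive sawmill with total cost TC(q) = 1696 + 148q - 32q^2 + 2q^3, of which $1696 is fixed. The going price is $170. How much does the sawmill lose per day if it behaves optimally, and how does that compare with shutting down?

Profit = -$244 at q = 11

AVC = 148 - 32q + 2q^2 has its minimum $20 at q = 8; price $170 clears that bar, so the firm operates.
With MC = 148 - 64q + 6q^2, P = MC on the upward-sloping part at q* = 11.
TR = 170·11 = 1870. TC = 1696 + 418 = 2114. Profit = 1870 − 2114 = -$244.
That loss of $244 beats the $1696 the firm would lose by shutting down; producing recovers $1452 of fixed cost.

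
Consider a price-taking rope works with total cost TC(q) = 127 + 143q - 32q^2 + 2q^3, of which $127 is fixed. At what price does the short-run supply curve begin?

$15 per unit

The shutdown price is the minimum of AVC. VC = 143q - 32q^2 + 2q^3, so AVC = 143 - 32q + 2q^2.
dAVC/dq = -32 + 4q = 0 gives q = 8. min AVC = 143 - 32·8 + 2·8^2 = 15.
For P < $15 the firm produces nothing.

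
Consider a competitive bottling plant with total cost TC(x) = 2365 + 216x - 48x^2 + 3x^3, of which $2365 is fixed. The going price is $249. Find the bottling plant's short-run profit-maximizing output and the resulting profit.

AVC = 216 - 48x + 3x^2; min AVC = $24 at x = 8. Since P = $249 ≥ min AVC, the firm produces.
MC = 216 - 96x + 9x^2. Setting P = MC and taking the root on the rising branch gives x* = 11.
TR = 249·11 = 2739. TC = 2365 + 561 = 2926. Profit = 2739 − 2926 = -$187.
Shutting down would mean losing the fixed cost of $2365, so operating at a loss of $187 is better by $2178.

Profit = -$187 at x = 11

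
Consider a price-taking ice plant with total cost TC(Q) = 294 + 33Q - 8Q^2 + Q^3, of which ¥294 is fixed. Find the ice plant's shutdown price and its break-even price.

Shutdown price = ¥17; break-even price = ¥68

Shutdown price = min AVC. AVC = 33 - 8Q + Q^2, with vertex at Q = 4 and minimum ¥17.
ATC = 294/Q + 33 - 8Q + Q^2. Setting dATC/dQ = −294/Q^2 − 8 + 2Q = 0 gives Q = 7 (since 2·7^3 − 8·7^2 = 294).
min ATC = 294/7 + 33 − 8·7 + 7^2 = ¥68. That is the break-even price.
For ¥17 ≤ P < ¥68 the firm produces at a loss; below ¥17 it shuts down.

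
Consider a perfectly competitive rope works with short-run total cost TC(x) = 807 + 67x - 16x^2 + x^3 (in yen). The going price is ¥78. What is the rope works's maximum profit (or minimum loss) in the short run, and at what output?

AVC = 67 - 16x + x^2; min AVC = ¥3 at x = 8. Since P = ¥78 ≥ min AVC, the firm produces.
MC = 67 - 32x + 3x^2. Setting P = MC and taking the root on the rising branch gives x* = 11.
TR = 78·11 = 858. TC = 807 + 132 = 939. Profit = 858 − 939 = -¥81.
Shutting down would mean losing the fixed cost of ¥807, so operating at a loss of ¥81 is better by ¥726.

Profit = -¥81 at x = 11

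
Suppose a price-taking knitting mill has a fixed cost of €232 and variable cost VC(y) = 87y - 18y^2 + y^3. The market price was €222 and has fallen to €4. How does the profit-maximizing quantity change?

Output falls from 15 to 0 (the firm shuts down)

AVC = 87 - 18y + y^2, minimized at y = 9 where min AVC = €6. MC = 87 - 36y + 3y^2.
At P = €222 ≥ min AVC, set P = MC on the rising branch: y = 15.
At P = €4 < min AVC = €6, price no longer covers variable cost at any output, so the firm shuts down: y = 0.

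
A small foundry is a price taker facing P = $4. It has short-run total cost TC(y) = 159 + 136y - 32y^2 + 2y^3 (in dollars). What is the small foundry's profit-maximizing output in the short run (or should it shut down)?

Shut down

Variable cost is VC = 136y - 32y^2 + 2y^3, so AVC = VC/y = 136 - 32y + 2y^2 and MC = dTC/dy = 136 - 64y + 6y^2.
AVC hits its minimum where MC = AVC, at y = 8, giving min AVC = 136 - 32·8 + 2·8^2 = $8.
With P < min AVC ($4 < $8), every unit sold adds to the loss.
Shutting down limits the loss to fixed cost, $159.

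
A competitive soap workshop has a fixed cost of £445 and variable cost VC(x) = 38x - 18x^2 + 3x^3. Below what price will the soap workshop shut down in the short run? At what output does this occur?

Short-run supply begins at min AVC. From VC = 38x - 18x^2 + 3x^3, AVC = 38 - 18x + 3x^2.
dAVC/dx = -18 + 6x = 0 gives x = 3. min AVC = 38 - 18·3 + 3·3^2 = 11.
For P < £11 the firm produces nothing.

£11 per unit, at x = 3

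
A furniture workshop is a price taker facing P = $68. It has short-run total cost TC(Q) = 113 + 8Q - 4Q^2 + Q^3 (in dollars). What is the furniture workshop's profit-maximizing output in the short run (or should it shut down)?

Variable cost is VC = 8Q - 4Q^2 + Q^3, so AVC = VC/Q = 8 - 4Q + Q^2 and MC = dTC/dQ = 8 - 8Q + 3Q^2.
AVC is minimized where dAVC/dQ = -4 + 2Q = 0, at Q = 2; min AVC = 8 - 4·2 + 2^2 = $4.
Since P = $68 ≥ min AVC = $4, price covers variable cost and the firm should produce.
P = MC gives -60 - 8Q + 3Q^2 = 0, with roots -10/3 and 6. Take the larger (rising MC): Q* = 6.
Check: AVC at Q = 6 is $20 ≤ P, so revenue covers variable cost.
Profit = P·Q − TC = 68·6 − 233 = $175.

Produce at Q = 6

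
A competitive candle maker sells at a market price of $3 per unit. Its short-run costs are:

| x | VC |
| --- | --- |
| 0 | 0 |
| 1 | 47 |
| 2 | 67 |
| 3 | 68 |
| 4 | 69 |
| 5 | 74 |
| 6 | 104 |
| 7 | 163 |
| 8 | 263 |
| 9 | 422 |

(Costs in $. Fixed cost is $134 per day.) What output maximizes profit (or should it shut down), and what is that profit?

Compute π = P·x − TC at each output: x=0: -134; x=1: -178; x=2: -195; x=3: -193; x=4: -191; x=5: -193; x=6: -220; x=7: -276; x=8: -373; x=9: -529.
Profit is highest at x = 0. Equivalently, the lowest AVC in the table is 74/5 ≈ $14.80 at x = 5, and P = $3 falls below it — price never covers variable cost, so the firm shuts down and loses only its fixed cost.

x = 0 (shut down); profit = -$134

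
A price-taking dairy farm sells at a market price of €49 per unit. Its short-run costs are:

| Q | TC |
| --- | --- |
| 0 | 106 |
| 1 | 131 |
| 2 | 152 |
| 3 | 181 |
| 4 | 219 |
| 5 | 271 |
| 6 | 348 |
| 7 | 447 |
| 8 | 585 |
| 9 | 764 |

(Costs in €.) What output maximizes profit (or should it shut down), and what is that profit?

Compute π = P·Q − TC at each output: Q=0: -106; Q=1: -82; Q=2: -54; Q=3: -34; Q=4: -23; Q=5: -26; Q=6: -54; Q=7: -104; Q=8: -193; Q=9: -323.
Profit is maximized at Q = 4. AVC there is 113/4 = €28.25 ≤ P, so producing beats shutting down (which would give -€106).

Q = 4; profit = -€23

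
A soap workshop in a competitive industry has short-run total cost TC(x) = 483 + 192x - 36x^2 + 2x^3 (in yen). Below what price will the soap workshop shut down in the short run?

Short-run supply begins at min AVC. From VC = 192x - 36x^2 + 2x^3, AVC = 192 - 36x + 2x^2.
At the minimum of AVC, MC = AVC. MC = 192 - 72x + 6x^2; setting MC = AVC gives 4x^2 - 36x = 0, so x = 9. min AVC = 30.
So the shutdown price is ¥30.

¥30 per unit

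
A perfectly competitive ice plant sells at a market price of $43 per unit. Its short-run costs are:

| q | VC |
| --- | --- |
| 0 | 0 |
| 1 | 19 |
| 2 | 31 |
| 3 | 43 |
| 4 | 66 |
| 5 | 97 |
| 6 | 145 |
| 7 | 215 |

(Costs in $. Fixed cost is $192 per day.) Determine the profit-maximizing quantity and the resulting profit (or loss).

Compute π = P·q − TC at each output: q=0: -192; q=1: -168; q=2: -137; q=3: -106; q=4: -86; q=5: -74; q=6: -79; q=7: -106.
Profit is maximized at q = 5. AVC there is 97/5 = $19.40 ≤ P, so producing beats shutting down (which would give -$192).

q = 5; profit = -$74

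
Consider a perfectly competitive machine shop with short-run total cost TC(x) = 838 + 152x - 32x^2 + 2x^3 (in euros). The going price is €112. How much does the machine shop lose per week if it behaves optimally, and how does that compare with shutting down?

Profit = -€38 at x = 10

AVC = 152 - 32x + 2x^2 has its minimum €24 at x = 8; price €112 clears that bar, so the firm operates.
With MC = 152 - 64x + 6x^2, P = MC on the upward-sloping part at x* = 10.
TR = 112·10 = 1120. TC = 838 + 320 = 1158. Profit = 1120 − 1158 = -€38.
By producing, the firm covers all variable cost plus €800 of fixed cost; shutting down would lose the full €838.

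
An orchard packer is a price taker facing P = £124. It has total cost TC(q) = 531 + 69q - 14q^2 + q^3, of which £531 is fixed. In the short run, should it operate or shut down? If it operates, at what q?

Strip out fixed cost: VC = 69q - 14q^2 + q^3. Then AVC = 69 - 14q + q^2 and MC = 69 - 28q + 3q^2.
The AVC parabola has its vertex at q = 14/2 = 7, where AVC = 69 - 14·7 + 7^2 = £20.
Since P = £124 ≥ min AVC = £20, price covers variable cost and the firm should produce.
P = MC gives -55 - 28q + 3q^2 = 0, with roots -5/3 and 11. Take the larger (rising MC): q* = 11.
Check: AVC at q = 11 is £36 ≤ P, so revenue covers variable cost.
Profit = P·q − TC = 124·11 − 927 = £437.

Produce at q = 11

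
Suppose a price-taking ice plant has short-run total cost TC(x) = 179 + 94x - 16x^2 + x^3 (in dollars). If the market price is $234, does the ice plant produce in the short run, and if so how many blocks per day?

Variable cost is VC = 94x - 16x^2 + x^3, so AVC = VC/x = 94 - 16x + x^2 and MC = dTC/dx = 94 - 32x + 3x^2.
AVC hits its minimum where MC = AVC, at x = 8, giving min AVC = 94 - 16·8 + 8^2 = $30.
Because $234 ≥ $30, revenue can cover variable cost; the firm operates.
Set P = MC: 234 = 94 - 32x + 3x^2 → -140 - 32x + 3x^2 = 0. The roots are x = -10/3 and x = 14; the profit-maximizing output is on the rising part of MC, so x* = 14.
Check: AVC at x = 14 is $66 ≤ P, so revenue covers variable cost.
Profit = P·x − TC = 234·14 − 1103 = $2173.

Produce at x = 14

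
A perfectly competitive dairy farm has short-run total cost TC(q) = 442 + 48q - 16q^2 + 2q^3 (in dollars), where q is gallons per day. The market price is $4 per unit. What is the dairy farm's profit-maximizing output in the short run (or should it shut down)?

Shut down

Strip out fixed cost: VC = 48q - 16q^2 + 2q^3. Then AVC = 48 - 16q + 2q^2 and MC = 48 - 32q + 6q^2.
AVC is minimized where dAVC/dq = -16 + 4q = 0, at q = 4; min AVC = 48 - 16·4 + 2·4^2 = $16.
With P < min AVC ($4 < $16), every unit sold adds to the loss.
The firm minimizes its loss by shutting down and losing only its fixed cost of $442.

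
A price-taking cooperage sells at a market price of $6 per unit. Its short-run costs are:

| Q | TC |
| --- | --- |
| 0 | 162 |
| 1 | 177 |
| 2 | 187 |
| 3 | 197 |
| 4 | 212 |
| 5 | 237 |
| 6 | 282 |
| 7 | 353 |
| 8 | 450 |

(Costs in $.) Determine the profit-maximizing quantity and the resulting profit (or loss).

Q = 0 (shut down); profit = -$162

Tabulate TR − TC: Q=0: -162; Q=1: -171; Q=2: -175; Q=3: -179; Q=4: -188; Q=5: -207; Q=6: -246; Q=7: -311; Q=8: -402.
Profit is highest at Q = 0. Equivalently, the lowest AVC in the table is 35/3 ≈ $11.67 at Q = 3, and P = $6 falls below it — price never covers variable cost, so the firm shuts down and loses only its fixed cost.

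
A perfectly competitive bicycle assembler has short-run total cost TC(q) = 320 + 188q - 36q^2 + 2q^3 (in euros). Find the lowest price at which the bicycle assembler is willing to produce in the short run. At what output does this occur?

The firm shuts down when price falls below the minimum of average variable cost. AVC = VC/q = 188 - 36q + 2q^2.
At the minimum of AVC, MC = AVC. MC = 188 - 72q + 6q^2; setting MC = AVC gives 4q^2 - 36q = 0, so q = 9. min AVC = 26.
For P < €26 the firm produces nothing.

€26 per unit, at q = 9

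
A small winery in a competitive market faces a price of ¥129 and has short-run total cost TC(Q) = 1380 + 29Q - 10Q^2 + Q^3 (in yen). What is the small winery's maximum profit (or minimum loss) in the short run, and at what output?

AVC = 29 - 10Q + Q^2; min AVC = ¥4 at Q = 5. Since P = ¥129 ≥ min AVC, the firm produces.
MC = 29 - 20Q + 3Q^2. Setting P = MC and taking the root on the rising branch gives Q* = 10.
TR = 129·10 = 1290. TC = 1380 + 290 = 1670. Profit = 1290 − 1670 = -¥380.
Shutting down would mean losing the fixed cost of ¥1380, so operating at a loss of ¥380 is better by ¥1000.

Profit = -¥380 at Q = 10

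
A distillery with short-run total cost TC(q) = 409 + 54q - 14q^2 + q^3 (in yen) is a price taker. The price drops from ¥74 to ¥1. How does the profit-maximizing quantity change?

Output falls from 10 to 0 (the firm shuts down)

AVC = 54 - 14q + q^2, minimized at q = 7 where min AVC = ¥5. MC = 54 - 28q + 3q^2.
With P = ¥74 above the shutdown price, P = MC gives q = 10.
At P = ¥1 < min AVC = ¥5, price no longer covers variable cost at any output, so the firm shuts down: q = 0.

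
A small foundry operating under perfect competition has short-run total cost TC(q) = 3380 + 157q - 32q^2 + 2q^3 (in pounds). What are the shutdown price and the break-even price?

Shutdown price = £29; break-even price = £339

AVC = 157 - 32q + 2q^2; minimized at q = 8, giving min AVC = £29. That is the shutdown price.
ATC = 3380/q + 157 - 32q + 2q^2. Setting dATC/dq = −3380/q^2 − 32 + 4q = 0 gives q = 13 (since 4·13^3 − 32·13^2 = 3380).
min ATC = 3380/13 + 157 − 32·13 + 2·13^2 = £339. That is the break-even price.
For £29 ≤ P < £339 the firm produces at a loss; below £29 it shuts down.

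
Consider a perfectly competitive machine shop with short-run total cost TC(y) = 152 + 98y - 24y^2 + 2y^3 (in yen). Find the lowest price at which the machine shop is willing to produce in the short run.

The firm shuts down when price falls below the minimum of average variable cost. AVC = VC/y = 98 - 24y + 2y^2.
dAVC/dy = -24 + 4y = 0 gives y = 6. min AVC = 98 - 24·6 + 2·6^2 = 26.
So the shutdown price is ¥26.

¥26 per unit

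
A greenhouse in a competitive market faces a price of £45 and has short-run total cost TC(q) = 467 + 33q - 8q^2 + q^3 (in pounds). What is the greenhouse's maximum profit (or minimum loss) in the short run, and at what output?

AVC = 33 - 8q + q^2 has its minimum £17 at q = 4; price £45 clears that bar, so the firm operates.
With MC = 33 - 16q + 3q^2, P = MC on the upward-sloping part at q* = 6.
TR = 45·6 = 270. TC = 467 + 126 = 593. Profit = 270 − 593 = -£323.
That loss of £323 beats the £467 the firm would lose by shutting down; producing recovers £144 of fixed cost.

Profit = -£323 at q = 6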